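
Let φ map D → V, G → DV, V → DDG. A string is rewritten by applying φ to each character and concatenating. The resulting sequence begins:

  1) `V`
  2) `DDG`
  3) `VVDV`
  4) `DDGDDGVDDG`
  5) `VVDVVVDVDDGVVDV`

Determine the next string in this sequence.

DDGDDGVDDGDDGDDGVDDGVVDVDDGDDGVDDG

Applying the rule to each of the 15 symbols of VVDVVVDVDDGVVDV gives the pieces DDG DDG V DDG DDG DDG V DDG V V DV DDG DDG V DDG, which concatenate to the answer.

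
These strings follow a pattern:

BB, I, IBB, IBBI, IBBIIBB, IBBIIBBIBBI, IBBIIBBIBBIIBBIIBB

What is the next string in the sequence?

IBBIIBBIBBIIBBIIBBIBBIIBBIBBI

From term 3 onward, concatenate the last term with the second-to-last: I·BB = IBB, IBB·I = IBBI, …
The next term joins IBBIIBBIBBIIBBIIBB and IBBIIBBIBBI.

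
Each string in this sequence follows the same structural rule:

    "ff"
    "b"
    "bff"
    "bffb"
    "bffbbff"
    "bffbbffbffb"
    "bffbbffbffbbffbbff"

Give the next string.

Each term (from the third on) is the previous term followed by the one before it: term 3 = b·ff = bff.
The next term joins bffbbffbffbbffbbff and bffbbffbffb.

bffbbffbffbbffbbffbffbbffbffb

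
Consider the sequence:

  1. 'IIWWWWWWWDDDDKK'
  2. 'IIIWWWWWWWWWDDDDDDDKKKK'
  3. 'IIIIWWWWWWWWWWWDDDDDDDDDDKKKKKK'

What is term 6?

IIIIIIIWWWWWWWWWWWWWWWWWDDDDDDDDDDDDDDDDDDDKKKKKKKKKKKK

Term n consists of n I's, followed by 2n+3 W's, followed by 3n-2 D's, followed by 2n-2 K's, where the shown terms are n = 2, 3, 4.
At n = 7 the blocks have lengths 7, 17, 19, 12.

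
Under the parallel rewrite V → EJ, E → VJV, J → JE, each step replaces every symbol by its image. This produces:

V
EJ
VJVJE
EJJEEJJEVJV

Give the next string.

Apply φ to EJJEEJJEVJV symbol by symbol: E→VJV, J→JE, J→JE, E→VJV, E→VJV, J→JE, J→JE, E→VJV, V→EJ, J→JE, V→EJ; joined: VJV JE JE VJV VJV JE JE VJV EJ JE EJ.

VJVJEJEVJVVJVJEJEVJVEJJEEJ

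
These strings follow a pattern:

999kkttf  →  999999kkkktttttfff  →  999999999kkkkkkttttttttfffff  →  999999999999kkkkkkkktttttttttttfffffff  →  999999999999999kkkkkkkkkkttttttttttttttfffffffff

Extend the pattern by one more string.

The n-th term is 3n 9's then 2n k's then 3n-1 t's then 2n-1 f's (n = 1, 2, …).
For the next term, n = 6, so the run lengths are 18, 12, 17, 11.

999999999999999999kkkkkkkkkkkktttttttttttttttttfffffffffff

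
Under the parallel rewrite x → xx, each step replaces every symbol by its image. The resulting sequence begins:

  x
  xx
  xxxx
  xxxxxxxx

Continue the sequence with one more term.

Expanding xxxxxxxx: x→xx, x→xx, x→xx, x→xx, x→xx, x→xx, x→xx, x→xx. Concatenated: xx xx xx xx xx xx xx xx.

xxxxxxxxxxxxxxxx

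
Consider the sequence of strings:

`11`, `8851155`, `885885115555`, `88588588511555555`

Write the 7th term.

s(k+1) = 885·s(k)·55, so each term gains 885 as a prefix and 55 as a suffix.
From 88588588511555555, 3 further steps: 88588588511555555 → 8858858858851155555555 → 885885885885885115555555555 → (answer).

88588588588588588511555555555555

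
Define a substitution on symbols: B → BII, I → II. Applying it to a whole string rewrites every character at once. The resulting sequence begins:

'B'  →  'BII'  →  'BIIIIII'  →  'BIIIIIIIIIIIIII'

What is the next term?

BIIIIIIIIIIIIIIIIIIIIIIIIIIIIII

Replace each of the 15 characters of BIIIIIIIIIIIIII in place — BII II II II II II II II II II II II II II II — and concatenate.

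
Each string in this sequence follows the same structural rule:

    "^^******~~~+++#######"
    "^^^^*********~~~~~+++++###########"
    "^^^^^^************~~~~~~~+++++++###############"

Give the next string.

^^^^^^^^***************~~~~~~~~~+++++++++###################

The n-th term is 2n-2 ^'s then 3n *'s then 2n-1 ~'s then 2n-1 +'s then 4n-1 #'s, where the shown terms are n = 2, 3, 4.
For the next term, n = 5, so the run lengths are 8, 15, 9, 9, 19.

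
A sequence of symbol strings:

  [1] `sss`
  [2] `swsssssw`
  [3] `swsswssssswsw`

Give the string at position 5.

swsswsswsswssssswswswsw

s(k+1) = sws·s(k)·sw, so each term gains sws as a prefix and sw as a suffix.
From swsswssssswsw, 2 further steps: swsswssssswsw → swsswsswssssswswsw → (answer).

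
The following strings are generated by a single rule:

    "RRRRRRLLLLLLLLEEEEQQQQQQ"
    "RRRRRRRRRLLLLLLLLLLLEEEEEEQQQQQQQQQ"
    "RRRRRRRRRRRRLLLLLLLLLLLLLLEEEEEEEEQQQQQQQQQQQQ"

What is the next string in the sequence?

Term n consists of 3n R's, followed by 3n+2 L's, followed by 2n E's, followed by 3n Q's, where the shown terms are n = 2, 3, 4.
For the next term, n = 5, so the run lengths are 15, 17, 10, 15.

RRRRRRRRRRRRRRRLLLLLLLLLLLLLLLLLEEEEEEEEEEQQQQQQQQQQQQQQQ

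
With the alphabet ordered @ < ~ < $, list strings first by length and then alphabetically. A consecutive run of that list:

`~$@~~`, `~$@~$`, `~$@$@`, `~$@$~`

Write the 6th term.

Stepping forward 2 times from ~$@$~: ~$@$~ → ~$@$$, then the target.

~$~@@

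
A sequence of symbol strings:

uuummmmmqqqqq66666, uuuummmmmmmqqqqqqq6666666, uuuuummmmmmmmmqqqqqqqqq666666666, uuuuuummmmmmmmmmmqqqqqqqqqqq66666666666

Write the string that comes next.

Term n consists of n+1 u's, followed by 2n+1 m's, followed by 2n+1 q's, followed by 2n+1 6's, where the shown terms are n = 2, 3, 4, 5.
Setting n = 6 gives 7, 13, 13, 13 characters in each block.

uuuuuuummmmmmmmmmmmmqqqqqqqqqqqqq6666666666666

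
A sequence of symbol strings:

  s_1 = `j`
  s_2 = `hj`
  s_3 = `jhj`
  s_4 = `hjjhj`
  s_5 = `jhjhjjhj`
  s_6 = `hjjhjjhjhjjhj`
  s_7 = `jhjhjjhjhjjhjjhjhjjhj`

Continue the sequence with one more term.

hjjhjjhjhjjhjjhjhjjhjhjjhjjhjhjjhj

From term 3 onward, concatenate the second-to-last term with the last: j·hj = jhj, hj·jhj = hjjhj, …
So term 8 is hjjhjjhjhjjhj·jhjhjjhjhjjhjjhjhjjhj.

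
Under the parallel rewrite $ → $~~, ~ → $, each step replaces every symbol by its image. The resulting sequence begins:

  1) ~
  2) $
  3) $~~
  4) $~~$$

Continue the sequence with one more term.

Rewriting each symbol of $~~$$: $→$~~, ~→$, ~→$, $→$~~, $→$~~, which concatenates to $~~ $ $ $~~ $~~.

$~~$$$~~$~~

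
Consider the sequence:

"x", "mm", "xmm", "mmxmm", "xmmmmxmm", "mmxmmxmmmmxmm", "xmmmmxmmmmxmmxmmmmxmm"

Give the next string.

mmxmmxmmmmxmmxmmmmxmmmmxmmxmmmmxmm

Each term (from the third on) is the two preceding terms concatenated in order: term 3 = x·mm = xmm.
The next term joins mmxmmxmmmmxmm and xmmmmxmmmmxmmxmmmmxmm.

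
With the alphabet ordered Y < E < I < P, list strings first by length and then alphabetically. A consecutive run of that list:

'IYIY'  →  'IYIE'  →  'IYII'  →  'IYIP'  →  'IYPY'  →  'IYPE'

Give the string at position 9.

IEYY

Stepping forward 3 times from IYPE: IYPE → IYPI → IYPP, then the target.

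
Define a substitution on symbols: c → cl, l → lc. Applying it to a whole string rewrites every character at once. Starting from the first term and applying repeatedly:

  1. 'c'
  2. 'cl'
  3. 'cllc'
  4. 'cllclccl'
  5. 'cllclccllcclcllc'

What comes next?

Rewriting the 16 symbols of cllclccllcclcllc one by one yields cl lc lc cl lc cl cl lc lc cl cl lc cl lc lc cl; concatenated:

cllclccllcclcllclcclcllccllclccl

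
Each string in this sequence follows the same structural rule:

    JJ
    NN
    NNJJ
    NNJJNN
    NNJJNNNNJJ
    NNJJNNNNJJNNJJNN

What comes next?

This is a Fibonacci-style word recurrence s(k) = s(k−1)·s(k−2): e.g. NN·JJ = NNJJ.
The next term joins NNJJNNNNJJNNJJNN and NNJJNNNNJJ.

NNJJNNNNJJNNJJNNNNJJNNNNJJ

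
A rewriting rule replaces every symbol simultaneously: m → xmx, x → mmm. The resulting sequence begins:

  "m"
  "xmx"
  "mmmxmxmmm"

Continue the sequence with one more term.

xmxxmxxmxmmmxmxmmmxmxxmxxmx

Apply φ to mmmxmxmmm symbol by symbol: m→xmx, m→xmx, m→xmx, x→mmm, m→xmx, x→mmm, m→xmx, m→xmx, m→xmx; joined: xmx xmx xmx mmm xmx mmm xmx xmx xmx.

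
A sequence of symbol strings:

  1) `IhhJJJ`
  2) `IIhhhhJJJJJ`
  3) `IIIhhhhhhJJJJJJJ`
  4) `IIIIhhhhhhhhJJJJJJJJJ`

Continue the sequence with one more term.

IIIIIhhhhhhhhhhJJJJJJJJJJJ

The n-th term is n I's then 2n h's then 2n+1 J's (n = 1, 2, …).
For the next term, n = 5, so the run lengths are 5, 10, 11.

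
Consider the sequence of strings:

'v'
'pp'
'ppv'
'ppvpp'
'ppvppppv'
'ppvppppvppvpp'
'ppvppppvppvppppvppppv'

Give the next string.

ppvppppvppvppppvppppvppvppppvppvpp

Each term (from the third on) is the previous term followed by the one before it: term 3 = pp·v = ppv.
So term 8 is ppvppppvppvppppvppppv·ppvppppvppvpp.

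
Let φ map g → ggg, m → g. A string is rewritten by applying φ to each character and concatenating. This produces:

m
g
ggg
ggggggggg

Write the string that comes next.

ggggggggggggggggggggggggggg

Rewriting each symbol of ggggggggg: g→ggg, g→ggg, g→ggg, g→ggg, g→ggg, g→ggg, g→ggg, g→ggg, g→ggg, which concatenates to ggg ggg ggg ggg ggg ggg ggg ggg ggg.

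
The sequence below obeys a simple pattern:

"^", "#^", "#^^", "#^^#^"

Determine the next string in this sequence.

#^^#^#^^

From term 3 onward, concatenate the last term with the second-to-last: #^·^ = #^^, #^^·#^ = #^^#^, …
So term 5 is #^^#^·#^^.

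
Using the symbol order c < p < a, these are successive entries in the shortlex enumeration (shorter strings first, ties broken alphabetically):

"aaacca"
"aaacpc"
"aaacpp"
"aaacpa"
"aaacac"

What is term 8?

aaapcc

Advancing 3 positions from aaacac through aaacac → aaacap → aaacaa reaches term 8.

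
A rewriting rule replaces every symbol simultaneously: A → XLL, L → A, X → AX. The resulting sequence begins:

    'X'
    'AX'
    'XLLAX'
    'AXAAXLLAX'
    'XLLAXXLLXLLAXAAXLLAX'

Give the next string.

AXAAXLLAXAXAAAXAAXLLAXXLLXLLAXAAXLLAX

Replace each of the 20 characters of XLLAXXLLXLLAXAAXLLAX in place — AX A A XLL AX AX A A AX A A XLL AX XLL XLL AX A A XLL AX — and concatenate.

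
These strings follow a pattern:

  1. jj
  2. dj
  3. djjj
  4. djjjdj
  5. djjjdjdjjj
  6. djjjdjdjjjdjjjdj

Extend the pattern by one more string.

djjjdjdjjjdjjjdjdjjjdjdjjj

From term 3 onward, concatenate the last term with the second-to-last: dj·jj = djjj, djjj·dj = djjjdj, …
Continuing: djjjdjdjjjdjjjdj · djjjdjdjjj gives term 7.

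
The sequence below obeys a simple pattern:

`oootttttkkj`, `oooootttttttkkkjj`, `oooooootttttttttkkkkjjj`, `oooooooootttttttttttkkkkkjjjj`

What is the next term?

oooooooooootttttttttttttkkkkkkjjjjj

Each string has the form o^{2n-1} t^{2n+1} k^{n} j^{n-1}, where the shown terms are n = 2, 3, 4, 5.
Setting n = 6 gives 11, 13, 6, 5 characters in each block.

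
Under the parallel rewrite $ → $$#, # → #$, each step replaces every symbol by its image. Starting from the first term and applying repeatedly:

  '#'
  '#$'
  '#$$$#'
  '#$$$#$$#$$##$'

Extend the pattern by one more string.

#$$$#$$#$$##$$$#$$##$$$#$$##$#$$$#

φ(#$$$#$$#$$##$) expands symbol-by-symbol to #$ $$# $$# $$# #$ $$# $$# #$ $$# $$# #$ #$ $$#; joining the 13 pieces gives the next term.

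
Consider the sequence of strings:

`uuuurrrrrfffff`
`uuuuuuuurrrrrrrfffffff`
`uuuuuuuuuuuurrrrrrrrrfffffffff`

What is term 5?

The n-th term is 4n u's then 2n+3 r's then 2n+3 f's (n = 1, 2, …).
Setting n = 5 gives 20, 13, 13 characters in each block.

uuuuuuuuuuuuuuuuuuuurrrrrrrrrrrrrfffffffffffff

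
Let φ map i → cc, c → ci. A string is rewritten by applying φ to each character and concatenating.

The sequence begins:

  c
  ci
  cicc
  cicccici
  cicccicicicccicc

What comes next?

cicccicicicccicccicccicicicccici

Replace each of the 16 characters of cicccicicicccicc in place — ci cc ci ci ci cc ci cc ci cc ci ci ci cc ci ci — and concatenate.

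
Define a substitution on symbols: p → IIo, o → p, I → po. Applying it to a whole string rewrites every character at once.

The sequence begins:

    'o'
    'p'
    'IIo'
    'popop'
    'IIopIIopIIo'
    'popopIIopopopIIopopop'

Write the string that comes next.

IIopIIopIIopopopIIopIIopIIopopopIIopIIopIIo

Applying the rule to each of the 21 symbols of popopIIopopopIIopopop gives the pieces IIo p IIo p IIo po po p IIo p IIo p IIo po po p IIo p IIo p IIo, which concatenate to the answer.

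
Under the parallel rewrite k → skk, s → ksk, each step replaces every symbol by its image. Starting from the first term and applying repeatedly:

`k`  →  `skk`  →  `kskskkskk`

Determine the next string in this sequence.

skkkskskkkskskkskkkskskkskk

Rewriting each symbol of kskskkskk: k→skk, s→ksk, k→skk, s→ksk, k→skk, k→skk, s→ksk, k→skk, k→skk, which concatenates to skk ksk skk ksk skk skk ksk skk skk.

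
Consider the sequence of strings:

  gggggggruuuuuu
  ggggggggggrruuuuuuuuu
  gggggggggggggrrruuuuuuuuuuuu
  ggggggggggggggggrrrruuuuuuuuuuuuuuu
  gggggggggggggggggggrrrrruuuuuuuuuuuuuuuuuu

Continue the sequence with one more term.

ggggggggggggggggggggggrrrrrruuuuuuuuuuuuuuuuuuuuu

The n-th term is 3n+1 g's then n-1 r's then 3n u's, where the shown terms are n = 2, 3, 4, 5, 6.
Setting n = 7 gives 22, 6, 21 characters in each block.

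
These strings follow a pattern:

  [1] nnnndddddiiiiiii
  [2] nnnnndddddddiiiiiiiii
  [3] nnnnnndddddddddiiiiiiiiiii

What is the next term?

Term n consists of n+1 n's, followed by 2n-1 d's, followed by 2n+1 i's, where the shown terms are n = 3, 4, 5.
For the next term, n = 6, so the run lengths are 7, 11, 13.

nnnnnnndddddddddddiiiiiiiiiiiii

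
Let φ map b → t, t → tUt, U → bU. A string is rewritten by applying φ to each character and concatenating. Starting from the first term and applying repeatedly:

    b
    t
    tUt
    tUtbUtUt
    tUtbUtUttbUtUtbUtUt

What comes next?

Rewriting the 19 symbols of tUtbUtUttbUtUtbUtUt one by one yields tUt bU tUt t bU tUt bU tUt tUt t bU tUt bU tUt t bU tUt bU tUt; concatenated:

tUtbUtUttbUtUtbUtUttUttbUtUtbUtUttbUtUtbUtUt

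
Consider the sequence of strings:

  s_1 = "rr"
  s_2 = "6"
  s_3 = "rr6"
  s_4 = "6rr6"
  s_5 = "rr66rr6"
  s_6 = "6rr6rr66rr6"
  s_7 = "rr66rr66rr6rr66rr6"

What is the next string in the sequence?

6rr6rr66rr6rr66rr66rr6rr66rr6

This is a Fibonacci-style word recurrence s(k) = s(k−2)·s(k−1): e.g. rr·6 = rr6.
The next term joins 6rr6rr66rr6 and rr66rr66rr6rr66rr6.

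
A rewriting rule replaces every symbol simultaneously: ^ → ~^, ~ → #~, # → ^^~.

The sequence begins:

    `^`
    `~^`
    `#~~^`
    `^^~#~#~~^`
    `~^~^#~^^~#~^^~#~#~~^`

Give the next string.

#~~^#~~^^^~#~~^~^#~^^~#~~^~^#~^^~#~^^~#~#~~^

Applying the rule to each of the 20 symbols of ~^~^#~^^~#~^^~#~#~~^ gives the pieces #~ ~^ #~ ~^ ^^~ #~ ~^ ~^ #~ ^^~ #~ ~^ ~^ #~ ^^~ #~ ^^~ #~ #~ ~^, which concatenate to the answer.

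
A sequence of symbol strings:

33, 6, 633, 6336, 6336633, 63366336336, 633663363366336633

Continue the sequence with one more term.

This is a Fibonacci-style word recurrence s(k) = s(k−1)·s(k−2): e.g. 6·33 = 633.
The next term joins 633663363366336633 and 63366336336.

63366336336633663363366336336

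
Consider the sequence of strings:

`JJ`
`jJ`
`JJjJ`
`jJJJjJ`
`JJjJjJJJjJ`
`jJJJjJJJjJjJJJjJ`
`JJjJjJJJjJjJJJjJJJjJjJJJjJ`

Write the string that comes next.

jJJJjJJJjJjJJJjJJJjJjJJJjJjJJJjJJJjJjJJJjJ

This is a Fibonacci-style word recurrence s(k) = s(k−2)·s(k−1): e.g. JJ·jJ = JJjJ.
The next term joins jJJJjJJJjJjJJJjJ and JJjJjJJJjJjJJJjJJJjJjJJJjJ.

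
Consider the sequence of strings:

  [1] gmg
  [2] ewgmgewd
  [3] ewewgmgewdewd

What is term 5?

s(k+1) = ew·s(k)·ewd, so each term gains ew as a prefix and ewd as a suffix.
From ewewgmgewdewd, 2 further steps: ewewgmgewdewd → ewewewgmgewdewdewd → (answer).

ewewewewgmgewdewdewdewd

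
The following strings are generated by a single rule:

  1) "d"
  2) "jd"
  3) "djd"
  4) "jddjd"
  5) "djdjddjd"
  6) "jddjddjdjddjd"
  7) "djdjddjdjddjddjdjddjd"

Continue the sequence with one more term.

jddjddjdjddjddjdjddjdjddjddjdjddjd

This is a Fibonacci-style word recurrence s(k) = s(k−2)·s(k−1): e.g. d·jd = djd.
The next term joins jddjddjdjddjd and djdjddjdjddjddjdjddjd.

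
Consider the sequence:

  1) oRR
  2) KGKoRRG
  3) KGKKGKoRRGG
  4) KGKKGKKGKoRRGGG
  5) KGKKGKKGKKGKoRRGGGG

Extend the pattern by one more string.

s(k+1) = KGK·s(k)·G, so each term gains KGK as a prefix and G as a suffix.
So the next term is KGK·KGKKGKKGKKGKoRRGGGG·G.

KGKKGKKGKKGKKGKoRRGGGGG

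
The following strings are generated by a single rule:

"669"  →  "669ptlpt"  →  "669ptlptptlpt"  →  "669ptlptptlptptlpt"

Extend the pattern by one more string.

669ptlptptlptptlptptlpt

Every step adds ptlpt to the end: s(k+1) = s(k)·ptlpt.
One more step from 669ptlptptlptptlpt gives the answer.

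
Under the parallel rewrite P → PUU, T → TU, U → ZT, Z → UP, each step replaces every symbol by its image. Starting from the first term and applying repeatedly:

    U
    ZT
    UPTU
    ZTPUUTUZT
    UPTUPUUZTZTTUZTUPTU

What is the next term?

Rewriting the 19 symbols of UPTUPUUZTZTTUZTUPTU one by one yields ZT PUU TU ZT PUU ZT ZT UP TU UP TU TU ZT UP TU ZT PUU TU ZT; concatenated:

ZTPUUTUZTPUUZTZTUPTUUPTUTUZTUPTUZTPUUTUZT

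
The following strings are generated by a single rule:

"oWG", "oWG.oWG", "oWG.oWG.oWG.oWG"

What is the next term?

s(k+1) = s(k)·.·s(k) — each term doubles the last with '.' between the halves.
Doubling oWG.oWG.oWG.oWG with '.' between the halves:

oWG.oWG.oWG.oWG.oWG.oWG.oWG.oWG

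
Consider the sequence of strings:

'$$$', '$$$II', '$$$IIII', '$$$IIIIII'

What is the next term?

Each term is the previous one with II appended.
Applying this once more to $$$IIIIII:

$$$IIIIIIII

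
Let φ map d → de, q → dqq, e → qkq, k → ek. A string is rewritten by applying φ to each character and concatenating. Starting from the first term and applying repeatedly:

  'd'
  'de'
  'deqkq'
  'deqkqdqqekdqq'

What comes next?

φ(deqkqdqqekdqq) expands symbol-by-symbol to de qkq dqq ek dqq de dqq dqq qkq ek de dqq dqq; joining the 13 pieces gives the next term.

deqkqdqqekdqqdedqqdqqqkqekdedqqdqq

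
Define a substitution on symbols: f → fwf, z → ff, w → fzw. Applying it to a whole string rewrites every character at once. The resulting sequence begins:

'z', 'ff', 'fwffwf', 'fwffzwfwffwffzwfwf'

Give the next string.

Rewriting the 18 symbols of fwffzwfwffwffzwfwf one by one yields fwf fzw fwf fwf ff fzw fwf fzw fwf fwf fzw fwf fwf ff fzw fwf fzw fwf; concatenated:

fwffzwfwffwffffzwfwffzwfwffwffzwfwffwffffzwfwffzwfwf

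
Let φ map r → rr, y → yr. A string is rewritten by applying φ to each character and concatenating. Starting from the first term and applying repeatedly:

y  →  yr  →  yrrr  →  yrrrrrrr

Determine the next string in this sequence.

Rewriting each symbol of yrrrrrrr: y→yr, r→rr, r→rr, r→rr, r→rr, r→rr, r→rr, r→rr, which concatenates to yr rr rr rr rr rr rr rr.

yrrrrrrrrrrrrrrr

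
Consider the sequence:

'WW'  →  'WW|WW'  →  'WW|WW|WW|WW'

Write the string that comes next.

Each string is two copies of the previous one joined by '|'.
So the next term is two copies of WW|WW|WW|WW with '|' between the halves.

WW|WW|WW|WW|WW|WW|WW|WW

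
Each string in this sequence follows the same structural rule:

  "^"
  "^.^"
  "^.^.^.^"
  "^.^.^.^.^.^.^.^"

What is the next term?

^.^.^.^.^.^.^.^.^.^.^.^.^.^.^.^

s(k+1) = s(k)·.·s(k) — each term doubles the last with '.' between the halves.
So the next term is two copies of ^.^.^.^.^.^.^.^ with '.' between the halves.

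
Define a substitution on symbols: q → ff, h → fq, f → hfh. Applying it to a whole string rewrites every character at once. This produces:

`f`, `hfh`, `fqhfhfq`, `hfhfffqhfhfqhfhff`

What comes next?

Applying the rule to each of the 17 symbols of hfhfffqhfhfqhfhff gives the pieces fq hfh fq hfh hfh hfh ff fq hfh fq hfh ff fq hfh fq hfh hfh, which concatenate to the answer.

fqhfhfqhfhhfhhfhfffqhfhfqhfhfffqhfhfqhfhhfh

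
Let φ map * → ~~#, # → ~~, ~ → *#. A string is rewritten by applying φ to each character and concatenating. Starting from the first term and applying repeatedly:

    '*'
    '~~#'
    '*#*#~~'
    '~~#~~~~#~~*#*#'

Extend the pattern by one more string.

Replace each of the 14 characters of ~~#~~~~#~~*#*# in place — *# *# ~~ *# *# *# *# ~~ *# *# ~~# ~~ ~~# ~~ — and concatenate.

*#*#~~*#*#*#*#~~*#*#~~#~~~~#~~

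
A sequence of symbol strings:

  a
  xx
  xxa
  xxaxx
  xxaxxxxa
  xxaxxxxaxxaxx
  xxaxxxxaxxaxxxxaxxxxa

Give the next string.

From term 3 onward, concatenate the last term with the second-to-last: xx·a = xxa, xxa·xx = xxaxx, …
So term 8 is xxaxxxxaxxaxxxxaxxxxa·xxaxxxxaxxaxx.

xxaxxxxaxxaxxxxaxxxxaxxaxxxxaxxaxx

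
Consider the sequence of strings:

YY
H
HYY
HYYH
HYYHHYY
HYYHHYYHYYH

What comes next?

This is a Fibonacci-style word recurrence s(k) = s(k−1)·s(k−2): e.g. H·YY = HYY.
The next term joins HYYHHYYHYYH and HYYHHYY.

HYYHHYYHYYHHYYHHYY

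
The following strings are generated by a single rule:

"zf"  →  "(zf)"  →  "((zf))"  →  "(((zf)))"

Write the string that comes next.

Each term wraps the previous one in ( on the left and ) on the right.
One more step from (((zf))) gives the answer.

((((zf))))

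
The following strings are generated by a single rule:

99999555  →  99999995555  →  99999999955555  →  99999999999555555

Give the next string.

The n-th term is 2n+1 9's then n+1 5's, where the shown terms are n = 2, 3, 4, 5.
Setting n = 6 gives 13, 7 characters in each block.

99999999999995555555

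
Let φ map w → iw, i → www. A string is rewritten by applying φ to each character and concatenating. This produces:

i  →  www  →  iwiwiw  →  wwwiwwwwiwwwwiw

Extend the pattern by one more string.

φ(wwwiwwwwiwwwwiw) expands symbol-by-symbol to iw iw iw www iw iw iw iw www iw iw iw iw www iw; joining the 15 pieces gives the next term.

iwiwiwwwwiwiwiwiwwwwiwiwiwiwwwwiw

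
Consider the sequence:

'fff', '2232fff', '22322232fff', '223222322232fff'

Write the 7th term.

Every step adds 2232 at the front: s(k+1) = 2232·s(k).
From 223222322232fff, 3 further steps: 223222322232fff → 2232223222322232fff → 22322232223222322232fff → (answer).

223222322232223222322232fff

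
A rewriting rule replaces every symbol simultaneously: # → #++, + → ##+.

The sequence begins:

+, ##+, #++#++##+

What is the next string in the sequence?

#++##+##+#++##+##+#++#++##+

Expanding #++#++##+: #→#++, +→##+, +→##+, #→#++, +→##+, +→##+, #→#++, #→#++, +→##+. Concatenated: #++ ##+ ##+ #++ ##+ ##+ #++ #++ ##+.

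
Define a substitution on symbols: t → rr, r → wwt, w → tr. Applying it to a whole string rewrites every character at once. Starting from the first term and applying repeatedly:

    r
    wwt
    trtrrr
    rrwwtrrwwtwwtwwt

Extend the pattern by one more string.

Rewriting the 16 symbols of rrwwtrrwwtwwtwwt one by one yields wwt wwt tr tr rr wwt wwt tr tr rr tr tr rr tr tr rr; concatenated:

wwtwwttrtrrrwwtwwttrtrrrtrtrrrtrtrrr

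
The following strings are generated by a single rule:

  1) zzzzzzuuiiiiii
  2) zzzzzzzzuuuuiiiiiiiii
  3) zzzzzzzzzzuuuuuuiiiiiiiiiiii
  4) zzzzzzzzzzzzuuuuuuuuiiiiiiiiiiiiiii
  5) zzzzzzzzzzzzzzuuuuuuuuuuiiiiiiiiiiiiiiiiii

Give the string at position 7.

The n-th term is 2n+2 z's then 2n-2 u's then 3n i's, where the shown terms are n = 2, 3, 4, 5, 6.
For term 7, n = 8, so the run lengths are 18, 14, 24.

zzzzzzzzzzzzzzzzzzuuuuuuuuuuuuuuiiiiiiiiiiiiiiiiiiiiiiii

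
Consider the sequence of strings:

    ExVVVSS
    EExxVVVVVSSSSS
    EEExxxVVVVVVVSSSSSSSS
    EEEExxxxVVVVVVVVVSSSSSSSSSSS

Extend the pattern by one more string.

EEEEExxxxxVVVVVVVVVVVSSSSSSSSSSSSSS

Term n consists of n E's, followed by n x's, followed by 2n+1 V's, followed by 3n-1 S's (n = 1, 2, …).
Setting n = 5 gives 5, 5, 11, 14 characters in each block.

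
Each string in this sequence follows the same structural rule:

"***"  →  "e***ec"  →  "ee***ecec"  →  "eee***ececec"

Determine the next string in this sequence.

Every step adds e to the front and ec to the end of the previous string.
Applying this once more to eee***ececec:

eeee***ecececec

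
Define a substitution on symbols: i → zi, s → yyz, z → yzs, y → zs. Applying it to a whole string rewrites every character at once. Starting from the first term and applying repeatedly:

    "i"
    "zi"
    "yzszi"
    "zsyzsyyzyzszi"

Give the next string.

Rewriting the 13 symbols of zsyzsyyzyzszi one by one yields yzs yyz zs yzs yyz zs zs yzs zs yzs yyz yzs zi; concatenated:

yzsyyzzsyzsyyzzszsyzszsyzsyyzyzszi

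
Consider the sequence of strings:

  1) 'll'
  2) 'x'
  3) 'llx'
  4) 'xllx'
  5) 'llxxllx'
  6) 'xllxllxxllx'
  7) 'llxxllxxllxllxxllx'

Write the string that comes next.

Each term (from the third on) is the two preceding terms concatenated in order: term 3 = ll·x = llx.
The next term joins xllxllxxllx and llxxllxxllxllxxllx.

xllxllxxllxllxxllxxllxllxxllx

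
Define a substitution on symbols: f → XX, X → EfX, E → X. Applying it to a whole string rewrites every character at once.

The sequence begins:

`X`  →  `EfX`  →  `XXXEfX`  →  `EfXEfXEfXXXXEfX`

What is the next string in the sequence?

XXXEfXXXXEfXXXXEfXEfXEfXEfXXXXEfX

Applying the rule to each of the 15 symbols of EfXEfXEfXXXXEfX gives the pieces X XX EfX X XX EfX X XX EfX EfX EfX EfX X XX EfX, which concatenate to the answer.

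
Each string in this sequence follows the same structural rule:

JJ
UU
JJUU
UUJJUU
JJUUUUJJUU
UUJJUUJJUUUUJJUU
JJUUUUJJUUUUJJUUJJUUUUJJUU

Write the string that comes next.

This is a Fibonacci-style word recurrence s(k) = s(k−2)·s(k−1): e.g. JJ·UU = JJUU.
The next term joins UUJJUUJJUUUUJJUU and JJUUUUJJUUUUJJUUJJUUUUJJUU.

UUJJUUJJUUUUJJUUJJUUUUJJUUUUJJUUJJUUUUJJUU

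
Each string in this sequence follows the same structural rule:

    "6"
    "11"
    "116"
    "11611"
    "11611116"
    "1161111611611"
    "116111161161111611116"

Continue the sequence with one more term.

Each term (from the third on) is the previous term followed by the one before it: term 3 = 11·6 = 116.
Continuing: 116111161161111611116 · 1161111611611 gives term 8.

1161111611611116111161161111611611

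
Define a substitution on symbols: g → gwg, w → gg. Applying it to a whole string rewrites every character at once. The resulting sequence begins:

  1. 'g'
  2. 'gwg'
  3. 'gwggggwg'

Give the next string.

Rewriting each symbol of gwggggwg: g→gwg, w→gg, g→gwg, g→gwg, g→gwg, g→gwg, w→gg, g→gwg, which concatenates to gwg gg gwg gwg gwg gwg gg gwg.

gwggggwggwggwggwggggwg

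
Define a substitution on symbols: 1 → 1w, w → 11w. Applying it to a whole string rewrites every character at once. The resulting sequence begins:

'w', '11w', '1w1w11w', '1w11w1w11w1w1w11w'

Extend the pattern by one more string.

1w11w1w1w11w1w11w1w1w11w1w11w1w11w1w1w11w

Applying the rule to each of the 17 symbols of 1w11w1w11w1w1w11w gives the pieces 1w 11w 1w 1w 11w 1w 11w 1w 1w 11w 1w 11w 1w 11w 1w 1w 11w, which concatenate to the answer.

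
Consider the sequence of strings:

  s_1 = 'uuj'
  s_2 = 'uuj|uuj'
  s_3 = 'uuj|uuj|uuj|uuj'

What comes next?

Every step duplicates the string with '|' between the halves.
Doubling uuj|uuj|uuj|uuj with '|' between the halves:

uuj|uuj|uuj|uuj|uuj|uuj|uuj|uuj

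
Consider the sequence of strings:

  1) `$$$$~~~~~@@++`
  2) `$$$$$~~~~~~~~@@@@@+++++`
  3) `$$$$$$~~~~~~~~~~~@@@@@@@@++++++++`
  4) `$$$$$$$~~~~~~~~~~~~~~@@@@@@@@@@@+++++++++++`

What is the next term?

$$$$$$$$~~~~~~~~~~~~~~~~~@@@@@@@@@@@@@@++++++++++++++

Term n consists of n+3 $'s, followed by 3n+2 ~'s, followed by 3n-1 @'s, followed by 3n-1 +'s (n = 1, 2, …).
For the next term, n = 5, so the run lengths are 8, 17, 14, 14.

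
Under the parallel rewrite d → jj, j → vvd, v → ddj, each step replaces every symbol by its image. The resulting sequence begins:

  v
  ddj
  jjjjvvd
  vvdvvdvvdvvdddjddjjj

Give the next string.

ddjddjjjddjddjjjddjddjjjddjddjjjjjjjvvdjjjjvvdvvdvvd

Applying the rule to each of the 20 symbols of vvdvvdvvdvvdddjddjjj gives the pieces ddj ddj jj ddj ddj jj ddj ddj jj ddj ddj jj jj jj vvd jj jj vvd vvd vvd, which concatenate to the answer.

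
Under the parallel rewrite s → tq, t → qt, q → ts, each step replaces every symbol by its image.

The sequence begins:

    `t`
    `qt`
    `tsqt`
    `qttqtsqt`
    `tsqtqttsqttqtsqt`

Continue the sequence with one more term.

Replace each of the 16 characters of tsqtqttsqttqtsqt in place — qt tq ts qt ts qt qt tq ts qt qt ts qt tq ts qt — and concatenate.

qttqtsqttsqtqttqtsqtqttsqttqtsqt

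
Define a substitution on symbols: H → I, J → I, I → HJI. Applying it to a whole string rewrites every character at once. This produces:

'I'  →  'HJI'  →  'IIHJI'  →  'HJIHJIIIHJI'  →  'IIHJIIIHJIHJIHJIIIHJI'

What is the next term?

Rewriting the 21 symbols of IIHJIIIHJIHJIHJIIIHJI one by one yields HJI HJI I I HJI HJI HJI I I HJI I I HJI I I HJI HJI HJI I I HJI; concatenated:

HJIHJIIIHJIHJIHJIIIHJIIIHJIIIHJIHJIHJIIIHJI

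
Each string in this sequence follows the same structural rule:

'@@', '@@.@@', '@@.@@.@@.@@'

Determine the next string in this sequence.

Every step duplicates the string with '.' between the halves.
Doubling @@.@@.@@.@@ with '.' between the halves:

@@.@@.@@.@@.@@.@@.@@.@@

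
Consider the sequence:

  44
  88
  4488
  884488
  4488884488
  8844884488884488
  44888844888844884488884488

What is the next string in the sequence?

Each term (from the third on) is the two preceding terms concatenated in order: term 3 = 44·88 = 4488.
The next term joins 8844884488884488 and 44888844888844884488884488.

884488448888448844888844888844884488884488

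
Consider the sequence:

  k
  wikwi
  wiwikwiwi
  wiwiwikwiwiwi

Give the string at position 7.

s(k+1) = wi·s(k)·wi, so each term gains wi as a prefix and wi as a suffix.
From wiwiwikwiwiwi, 3 further steps: wiwiwikwiwiwi → wiwiwiwikwiwiwiwi → wiwiwiwiwikwiwiwiwiwi → (answer).

wiwiwiwiwiwikwiwiwiwiwiwi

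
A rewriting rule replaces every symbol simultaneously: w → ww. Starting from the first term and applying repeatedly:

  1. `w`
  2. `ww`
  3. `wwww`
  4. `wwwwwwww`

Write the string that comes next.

Expanding wwwwwwww: w→ww, w→ww, w→ww, w→ww, w→ww, w→ww, w→ww, w→ww. Concatenated: ww ww ww ww ww ww ww ww.

wwwwwwwwwwwwwwww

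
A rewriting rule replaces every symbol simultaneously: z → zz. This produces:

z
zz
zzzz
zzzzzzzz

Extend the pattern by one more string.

zzzzzzzzzzzzzzzz

Apply φ to zzzzzzzz symbol by symbol: z→zz, z→zz, z→zz, z→zz, z→zz, z→zz, z→zz, z→zz; joined: zz zz zz zz zz zz zz zz.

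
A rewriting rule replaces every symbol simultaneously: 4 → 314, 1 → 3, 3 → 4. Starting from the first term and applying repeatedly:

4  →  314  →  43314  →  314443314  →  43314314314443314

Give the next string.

Replace each of the 17 characters of 43314314314443314 in place — 314 4 4 3 314 4 3 314 4 3 314 314 314 4 4 3 314 — and concatenate.

3144433144331443314314314443314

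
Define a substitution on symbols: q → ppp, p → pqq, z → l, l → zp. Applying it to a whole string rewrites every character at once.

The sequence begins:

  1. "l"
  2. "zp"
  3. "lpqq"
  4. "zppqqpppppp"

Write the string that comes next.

Expanding zppqqpppppp: z→l, p→pqq, p→pqq, q→ppp, q→ppp, p→pqq, p→pqq, p→pqq, p→pqq, p→pqq, p→pqq. Concatenated: l pqq pqq ppp ppp pqq pqq pqq pqq pqq pqq.

lpqqpqqpppppppqqpqqpqqpqqpqqpqq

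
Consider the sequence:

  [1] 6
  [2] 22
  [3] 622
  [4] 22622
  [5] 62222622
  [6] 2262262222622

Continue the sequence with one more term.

This is a Fibonacci-style word recurrence s(k) = s(k−2)·s(k−1): e.g. 6·22 = 622.
Continuing: 62222622 · 2262262222622 gives term 7.

622226222262262222622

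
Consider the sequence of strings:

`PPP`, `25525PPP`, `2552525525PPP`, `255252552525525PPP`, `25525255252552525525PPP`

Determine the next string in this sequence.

The strings grow by a fixed prefix 25525 each time.
Applying this once more to 25525255252552525525PPP:

2552525525255252552525525PPP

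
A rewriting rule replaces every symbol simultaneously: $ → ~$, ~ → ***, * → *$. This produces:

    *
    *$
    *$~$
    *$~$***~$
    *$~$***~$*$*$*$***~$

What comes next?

*$~$***~$*$*$*$***~$*$~$*$~$*$~$*$*$*$***~$

Applying the rule to each of the 20 symbols of *$~$***~$*$*$*$***~$ gives the pieces *$ ~$ *** ~$ *$ *$ *$ *** ~$ *$ ~$ *$ ~$ *$ ~$ *$ *$ *$ *** ~$, which concatenate to the answer.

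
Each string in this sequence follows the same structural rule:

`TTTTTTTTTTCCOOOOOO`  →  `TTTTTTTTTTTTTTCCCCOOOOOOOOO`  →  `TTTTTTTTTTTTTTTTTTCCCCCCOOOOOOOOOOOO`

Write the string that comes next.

TTTTTTTTTTTTTTTTTTTTTTCCCCCCCCOOOOOOOOOOOOOOO

Each string has the form T^{4n+2} C^{2n-2} O^{3n}, where the shown terms are n = 2, 3, 4.
For the next term, n = 5, so the run lengths are 22, 8, 15.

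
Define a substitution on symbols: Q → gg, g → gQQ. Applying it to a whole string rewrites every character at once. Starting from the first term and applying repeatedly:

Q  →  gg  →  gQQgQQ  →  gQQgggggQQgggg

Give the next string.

gQQgggggQQgQQgQQgQQgQQgggggQQgQQgQQgQQ

Replace each of the 14 characters of gQQgggggQQgggg in place — gQQ gg gg gQQ gQQ gQQ gQQ gQQ gg gg gQQ gQQ gQQ gQQ — and concatenate.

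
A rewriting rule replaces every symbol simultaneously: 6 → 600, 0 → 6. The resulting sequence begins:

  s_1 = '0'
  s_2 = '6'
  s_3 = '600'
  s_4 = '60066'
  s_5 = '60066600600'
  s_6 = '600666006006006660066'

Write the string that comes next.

6006660060060066600666006660060060066600600

φ(600666006006006660066) expands symbol-by-symbol to 600 6 6 600 600 600 6 6 600 6 6 600 6 6 600 600 600 6 6 600 600; joining the 21 pieces gives the next term.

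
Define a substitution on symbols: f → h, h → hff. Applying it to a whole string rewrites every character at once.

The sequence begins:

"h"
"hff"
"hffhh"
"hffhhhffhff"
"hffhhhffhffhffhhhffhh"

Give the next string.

Rewriting the 21 symbols of hffhhhffhffhffhhhffhh one by one yields hff h h hff hff hff h h hff h h hff h h hff hff hff h h hff hff; concatenated:

hffhhhffhffhffhhhffhhhffhhhffhffhffhhhffhff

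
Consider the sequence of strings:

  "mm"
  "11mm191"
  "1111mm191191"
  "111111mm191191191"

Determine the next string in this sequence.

11111111mm191191191191

s(k+1) = 11·s(k)·191, so each term gains 11 as a prefix and 191 as a suffix.
One more step from 111111mm191191191 gives the answer.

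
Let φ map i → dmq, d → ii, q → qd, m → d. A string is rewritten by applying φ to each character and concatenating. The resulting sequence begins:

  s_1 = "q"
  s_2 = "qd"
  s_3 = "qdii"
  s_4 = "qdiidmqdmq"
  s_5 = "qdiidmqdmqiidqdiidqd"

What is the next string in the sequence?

φ(qdiidmqdmqiidqdiidqd) expands symbol-by-symbol to qd ii dmq dmq ii d qd ii d qd dmq dmq ii qd ii dmq dmq ii qd ii; joining the 20 pieces gives the next term.

qdiidmqdmqiidqdiidqddmqdmqiiqdiidmqdmqiiqdii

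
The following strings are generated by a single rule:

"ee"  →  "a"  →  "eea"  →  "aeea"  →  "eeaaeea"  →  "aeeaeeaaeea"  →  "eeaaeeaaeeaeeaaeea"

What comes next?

aeeaeeaaeeaeeaaeeaaeeaeeaaeea

This is a Fibonacci-style word recurrence s(k) = s(k−2)·s(k−1): e.g. ee·a = eea.
The next term joins aeeaeeaaeea and eeaaeeaaeeaeeaaeea.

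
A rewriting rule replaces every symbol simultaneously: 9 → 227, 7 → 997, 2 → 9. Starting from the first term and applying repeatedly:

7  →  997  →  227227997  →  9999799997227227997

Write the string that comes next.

Applying the rule to each of the 19 symbols of 9999799997227227997 gives the pieces 227 227 227 227 997 227 227 227 227 997 9 9 997 9 9 997 227 227 997, which concatenate to the answer.

2272272272279972272272272279979999799997227227997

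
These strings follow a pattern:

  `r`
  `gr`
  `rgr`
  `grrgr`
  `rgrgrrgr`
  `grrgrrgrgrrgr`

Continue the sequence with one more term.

rgrgrrgrgrrgrrgrgrrgr

Each term (from the third on) is the two preceding terms concatenated in order: term 3 = r·gr = rgr.
Continuing: rgrgrrgr · grrgrrgrgrrgr gives term 7.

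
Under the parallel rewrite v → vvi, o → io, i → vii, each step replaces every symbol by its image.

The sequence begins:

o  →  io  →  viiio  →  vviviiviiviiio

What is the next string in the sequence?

Applying the rule to each of the 14 symbols of vviviiviiviiio gives the pieces vvi vvi vii vvi vii vii vvi vii vii vvi vii vii vii io, which concatenate to the answer.

vvivviviivviviiviivviviiviivviviiviiviiio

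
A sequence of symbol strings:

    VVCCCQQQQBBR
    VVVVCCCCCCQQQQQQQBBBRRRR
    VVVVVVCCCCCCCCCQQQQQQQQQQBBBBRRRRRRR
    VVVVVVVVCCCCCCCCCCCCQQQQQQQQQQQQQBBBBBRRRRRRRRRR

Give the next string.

Reading off run lengths: V runs 2, 4, 6, 8; C runs 3, 6, 9, 12; Q runs 4, 7, 10, 13; B runs 2, 3, 4, 5; R runs 1, 4, 7, 10 — each is linear in n (n = 1, 2, …).
For the next term, n = 5, so the run lengths are 10, 15, 16, 6, 13.

VVVVVVVVVVCCCCCCCCCCCCCCCQQQQQQQQQQQQQQQQBBBBBBRRRRRRRRRRRRR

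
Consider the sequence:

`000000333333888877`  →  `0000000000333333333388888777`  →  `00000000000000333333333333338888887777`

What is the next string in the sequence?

000000000000000000333333333333333333888888877777

Each string has the form 0^{4n-2} 3^{4n-2} 8^{n+2} 7^{n}, where the shown terms are n = 2, 3, 4.
Setting n = 5 gives 18, 18, 7, 5 characters in each block.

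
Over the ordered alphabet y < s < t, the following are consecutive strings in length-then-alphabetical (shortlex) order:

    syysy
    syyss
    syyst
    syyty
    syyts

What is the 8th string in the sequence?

Stepping forward 3 times from syyts: syyts → syytt → sysyy, then the target.

sysys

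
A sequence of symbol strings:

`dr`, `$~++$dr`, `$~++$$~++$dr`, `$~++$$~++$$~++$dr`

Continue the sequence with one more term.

$~++$$~++$$~++$$~++$dr

The strings grow by a fixed prefix $~++$ each time.
So the next term is $~++$·$~++$$~++$$~++$dr.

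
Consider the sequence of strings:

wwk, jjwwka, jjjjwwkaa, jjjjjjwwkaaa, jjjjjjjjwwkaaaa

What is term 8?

s(k+1) = jj·s(k)·a, so each term gains jj as a prefix and a as a suffix.
From jjjjjjjjwwkaaaa, 3 further steps: jjjjjjjjwwkaaaa → jjjjjjjjjjwwkaaaaa → jjjjjjjjjjjjwwkaaaaaa → (answer).

jjjjjjjjjjjjjjwwkaaaaaaa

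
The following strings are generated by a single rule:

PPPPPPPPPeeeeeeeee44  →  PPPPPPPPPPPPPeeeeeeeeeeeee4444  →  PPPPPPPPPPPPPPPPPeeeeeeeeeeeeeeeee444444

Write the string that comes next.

Each string has the form P^{4n+1} e^{4n+1} 4^{2n-2}, where the shown terms are n = 2, 3, 4.
Setting n = 5 gives 21, 21, 8 characters in each block.

PPPPPPPPPPPPPPPPPPPPPeeeeeeeeeeeeeeeeeeeee44444444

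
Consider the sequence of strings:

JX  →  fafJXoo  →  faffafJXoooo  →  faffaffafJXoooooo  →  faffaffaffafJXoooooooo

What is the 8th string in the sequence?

Each term wraps the previous one in faf on the left and oo on the right.
From faffaffaffafJXoooooooo, 3 further steps: faffaffaffafJXoooooooo → faffaffaffaffafJXoooooooooo → faffaffaffaffaffafJXoooooooooooo → (answer).

faffaffaffaffaffaffafJXoooooooooooooo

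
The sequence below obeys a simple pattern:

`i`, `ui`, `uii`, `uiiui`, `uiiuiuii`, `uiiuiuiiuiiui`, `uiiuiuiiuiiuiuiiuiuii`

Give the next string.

uiiuiuiiuiiuiuiiuiuiiuiiuiuiiuiiui

Each term (from the third on) is the previous term followed by the one before it: term 3 = ui·i = uii.
Continuing: uiiuiuiiuiiuiuiiuiuii · uiiuiuiiuiiui gives term 8.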